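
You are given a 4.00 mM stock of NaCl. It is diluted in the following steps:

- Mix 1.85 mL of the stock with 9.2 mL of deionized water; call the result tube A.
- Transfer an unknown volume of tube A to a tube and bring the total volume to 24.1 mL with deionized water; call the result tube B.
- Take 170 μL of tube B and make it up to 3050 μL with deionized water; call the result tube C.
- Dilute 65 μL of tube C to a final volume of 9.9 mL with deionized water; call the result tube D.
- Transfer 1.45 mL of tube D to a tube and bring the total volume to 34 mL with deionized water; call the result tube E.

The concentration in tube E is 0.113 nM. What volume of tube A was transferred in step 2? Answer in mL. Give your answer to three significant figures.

Step 1: 1.85 mL + 9.2 mL = 11.05 mL total → factor 11.05/1.85 = 5.973
Step 2: v brought to 24.1 mL → factor = 24.1 mL/v
Step 3: 170 μL brought to 3050 μL → factor 3050/170 = 17.941
Step 4: 65 μL brought to 9.9 mL → factor 9900/65 = 152.31
Step 5: 1.45 mL brought to 34 mL → factor 34/1.45 = 23.448
Product of known-step factors = 3.8271 × 10^5
Overall factor = 4.00 mM / (0.113 nM) = 3.5398 × 10^7
Step-2 factor = 3.5398 × 10^7 / 3.8271 × 10^5 = 92.493
v = 24.1 mL / 92.493 = 0.261 mL

0.261 mL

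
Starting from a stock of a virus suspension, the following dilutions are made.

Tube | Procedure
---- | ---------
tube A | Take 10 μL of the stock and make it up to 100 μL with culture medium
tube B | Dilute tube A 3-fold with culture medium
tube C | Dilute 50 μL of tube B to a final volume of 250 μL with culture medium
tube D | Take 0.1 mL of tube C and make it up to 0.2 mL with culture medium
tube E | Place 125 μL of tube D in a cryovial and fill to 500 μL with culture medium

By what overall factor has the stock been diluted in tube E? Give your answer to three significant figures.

1.20 × 10^3

Step 1: 10 μL brought to 100 μL → factor 100/10 = 10
Step 2: 3-fold → factor 3
Step 3: 50 μL brought to 250 μL → factor 250/50 = 5
Step 4: 0.1 mL brought to 0.2 mL → factor 0.2/0.1 = 2
Step 5: 125 μL brought to 500 μL → factor 500/125 = 4
Overall dilution factor = 10 × 3 × 5 × 2 × 4 = 1200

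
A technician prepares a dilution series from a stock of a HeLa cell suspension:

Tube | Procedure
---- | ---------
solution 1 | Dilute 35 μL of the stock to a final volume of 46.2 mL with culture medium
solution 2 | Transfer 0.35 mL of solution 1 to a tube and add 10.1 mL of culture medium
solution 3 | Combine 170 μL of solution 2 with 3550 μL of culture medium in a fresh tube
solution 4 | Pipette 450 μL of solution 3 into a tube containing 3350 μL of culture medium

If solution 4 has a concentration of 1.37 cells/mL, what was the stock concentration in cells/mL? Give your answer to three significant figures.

Step 1: 35 μL brought to 46.2 mL → factor 46200/35 = 1320
Step 2: 0.35 mL + 10.1 mL = 10.45 mL total → factor 10.45/0.35 = 29.857
Step 3: 170 μL + 3550 μL = 3720 μL total → factor 3720/170 = 21.882
Step 4: 450 μL + 3350 μL = 3800 μL total → factor 3800/450 = 8.4444
Overall dilution factor = 1320 × 29.857 × 21.882 × 8.4444 = 7.2826 × 10^6
Stock = 1.37 cells/mL × 7.2826 × 10^6 = 9.98 × 10^6 cells/mL

9.98 × 10^6 cells/mL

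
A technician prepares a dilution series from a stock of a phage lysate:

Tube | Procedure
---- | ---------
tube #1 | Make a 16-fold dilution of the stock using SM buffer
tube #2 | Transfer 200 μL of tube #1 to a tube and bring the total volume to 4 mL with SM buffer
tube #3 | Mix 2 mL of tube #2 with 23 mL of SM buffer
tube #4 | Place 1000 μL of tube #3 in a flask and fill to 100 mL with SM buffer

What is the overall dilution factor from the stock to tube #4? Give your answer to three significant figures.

Step 1: 16-fold → factor 16
Step 2: 200 μL brought to 4 mL → factor 4000/200 = 20
Step 3: 2 mL + 23 mL = 25 mL total → factor 25/2 = 12.5
Step 4: 1000 μL brought to 100 mL → factor 1 × 10^5/1000 = 100
Overall dilution factor = 16 × 20 × 12.5 × 100 = 4 × 10^5

4.00 × 10^5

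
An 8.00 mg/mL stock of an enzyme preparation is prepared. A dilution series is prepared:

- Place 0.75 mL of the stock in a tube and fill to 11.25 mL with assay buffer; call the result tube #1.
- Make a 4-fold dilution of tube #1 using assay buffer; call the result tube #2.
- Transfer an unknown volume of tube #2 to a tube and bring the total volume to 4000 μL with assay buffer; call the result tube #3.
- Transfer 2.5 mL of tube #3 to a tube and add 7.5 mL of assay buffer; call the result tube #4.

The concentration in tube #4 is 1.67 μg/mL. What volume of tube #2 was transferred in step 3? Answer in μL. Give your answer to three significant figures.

200 μL

Step 1: 0.75 mL brought to 11.25 mL → factor 11.25/0.75 = 15
Step 2: 4-fold → factor 4
Step 3: v brought to 4000 μL → factor = 4000 μL/v
Step 4: 2.5 mL + 7.5 mL = 10 mL total → factor 10/2.5 = 4
Product of known-step factors = 240
Overall factor = 8.00 mg/mL / (1.67 μg/mL) = 4790.4
Step-3 factor = 4790.4 / 240 = 19.96
v = 4000 μL / 19.96 = 200 μL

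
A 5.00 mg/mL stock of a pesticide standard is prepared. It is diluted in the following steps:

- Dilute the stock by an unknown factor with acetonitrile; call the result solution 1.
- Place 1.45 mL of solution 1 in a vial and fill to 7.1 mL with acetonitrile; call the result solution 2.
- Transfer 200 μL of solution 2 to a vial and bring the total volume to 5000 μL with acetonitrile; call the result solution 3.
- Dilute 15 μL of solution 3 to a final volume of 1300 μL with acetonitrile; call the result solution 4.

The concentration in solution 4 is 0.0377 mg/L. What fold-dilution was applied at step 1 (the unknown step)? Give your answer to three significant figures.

Step 1: unknown factor x
Step 2: 1.45 mL brought to 7.1 mL → factor 7.1/1.45 = 4.8966
Step 3: 200 μL brought to 5000 μL → factor 5000/200 = 25
Step 4: 15 μL brought to 1300 μL → factor 1300/15 = 86.667
Product of known-step factors = 10609
Overall factor = 5.00 mg/mL / (0.0377 mg/L) = 1.3263 × 10^5
x = 1.3263 × 10^5 / 10609 = 12.5

12.5-fold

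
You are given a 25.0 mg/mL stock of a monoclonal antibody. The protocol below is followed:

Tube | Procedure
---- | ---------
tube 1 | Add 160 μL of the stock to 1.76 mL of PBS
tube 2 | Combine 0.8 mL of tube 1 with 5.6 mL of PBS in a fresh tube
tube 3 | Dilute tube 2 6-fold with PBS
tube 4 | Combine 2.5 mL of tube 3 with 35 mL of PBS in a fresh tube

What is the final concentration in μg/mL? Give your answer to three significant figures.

2.89 μg/mL

Step 1: 160 μL + 1.76 mL = 1920 μL total → factor 1920/160 = 12
Step 2: 0.8 mL + 5.6 mL = 6.4 mL total → factor 6.4/0.8 = 8
Step 3: 6-fold → factor 6
Step 4: 2.5 mL + 35 mL = 37.5 mL total → factor 37.5/2.5 = 15
Overall dilution factor = 12 × 8 × 6 × 15 = 8640
Final = 25.0 mg/mL / 8640 = 0.002894 mg/mL = 2.89 μg/mL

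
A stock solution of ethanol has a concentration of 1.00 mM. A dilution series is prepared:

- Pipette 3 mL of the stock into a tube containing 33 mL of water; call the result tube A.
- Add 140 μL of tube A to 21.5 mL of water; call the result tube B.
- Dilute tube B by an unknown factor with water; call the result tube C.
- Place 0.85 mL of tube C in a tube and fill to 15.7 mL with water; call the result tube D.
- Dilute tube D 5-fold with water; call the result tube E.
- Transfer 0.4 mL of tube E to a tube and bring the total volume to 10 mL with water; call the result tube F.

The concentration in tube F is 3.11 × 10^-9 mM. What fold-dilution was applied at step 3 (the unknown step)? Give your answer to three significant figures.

Step 1: 3 mL + 33 mL = 36 mL total → factor 36/3 = 12
Step 2: 140 μL + 21.5 mL = 21640 μL total → factor 21640/140 = 154.57
Step 3: unknown factor x
Step 4: 0.85 mL brought to 15.7 mL → factor 15.7/0.85 = 18.471
Step 5: 5-fold → factor 5
Step 6: 0.4 mL brought to 10 mL → factor 10/0.4 = 25
Product of known-step factors = 4.2825 × 10^6
Overall factor = 1.00 mM / (3.11 × 10^-9 mM) = 3.2154 × 10^8
x = 3.2154 × 10^8 / 4.2825 × 10^6 = 75.1

75.1-fold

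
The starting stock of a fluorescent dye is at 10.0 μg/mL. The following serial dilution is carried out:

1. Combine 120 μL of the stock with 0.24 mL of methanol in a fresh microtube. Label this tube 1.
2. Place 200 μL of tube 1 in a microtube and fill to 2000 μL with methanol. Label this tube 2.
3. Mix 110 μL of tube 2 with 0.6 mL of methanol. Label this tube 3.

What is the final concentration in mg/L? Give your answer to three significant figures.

Step 1: 120 μL + 0.24 mL = 360 μL total → factor 360/120 = 3
Step 2: 200 μL brought to 2000 μL → factor 2000/200 = 10
Step 3: 110 μL + 0.6 mL = 710 μL total → factor 710/110 = 6.4545
Overall dilution factor = 3 × 10 × 6.4545 = 193.64
Final = 10.0 μg/mL / 193.64 = 0.05164 μg/mL = 0.0516 mg/L

0.0516 mg/L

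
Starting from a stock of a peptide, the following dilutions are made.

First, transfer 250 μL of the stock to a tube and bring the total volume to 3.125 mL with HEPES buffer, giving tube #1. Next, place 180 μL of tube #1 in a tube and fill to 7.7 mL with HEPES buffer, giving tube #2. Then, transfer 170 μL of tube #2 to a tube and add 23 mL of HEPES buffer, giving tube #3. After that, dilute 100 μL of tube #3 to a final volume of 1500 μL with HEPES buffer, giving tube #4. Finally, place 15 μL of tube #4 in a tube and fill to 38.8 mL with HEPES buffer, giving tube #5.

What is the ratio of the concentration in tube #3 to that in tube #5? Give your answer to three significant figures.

3.88 × 10^4

Step 1: 250 μL brought to 3.125 mL → factor 3125/250 = 12.5
Step 2: 180 μL brought to 7.7 mL → factor 7700/180 = 42.778
Step 3: 170 μL + 23 mL = 23170 μL total → factor 23170/170 = 136.29
Step 4: 100 μL brought to 1500 μL → factor 1500/100 = 15
Step 5: 15 μL brought to 38.8 mL → factor 38800/15 = 2586.7
Dilution factor to tube #3 = 72879; to tube #5 = 2.8277 × 10^9
[tube #3]/[tube #5] = (factor to tube #5)/(factor to tube #3) = 2.8277 × 10^9/72879 = 3.88 × 10^4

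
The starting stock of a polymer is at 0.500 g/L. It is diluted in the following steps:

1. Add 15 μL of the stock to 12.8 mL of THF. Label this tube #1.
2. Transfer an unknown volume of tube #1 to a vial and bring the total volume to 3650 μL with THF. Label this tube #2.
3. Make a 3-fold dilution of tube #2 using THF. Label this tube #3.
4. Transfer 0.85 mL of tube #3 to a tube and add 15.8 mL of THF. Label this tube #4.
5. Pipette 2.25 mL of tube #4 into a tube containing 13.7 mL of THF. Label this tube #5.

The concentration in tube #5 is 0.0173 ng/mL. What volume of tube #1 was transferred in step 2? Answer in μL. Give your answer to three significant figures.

Step 1: 15 μL + 12.8 mL = 12815 μL total → factor 12815/15 = 854.33
Step 2: v brought to 3650 μL → factor = 3650 μL/v
Step 3: 3-fold → factor 3
Step 4: 0.85 mL + 15.8 mL = 16.65 mL total → factor 16.65/0.85 = 19.588
Step 5: 2.25 mL + 13.7 mL = 15.95 mL total → factor 15.95/2.25 = 7.0889
Product of known-step factors = 3.559 × 10^5
Overall factor = 0.500 g/L / (0.0173 ng/mL) = 2.8902 × 10^7
Step-2 factor = 2.8902 × 10^7 / 3.559 × 10^5 = 81.209
v = 3650 μL / 81.209 = 44.9 μL

44.9 μL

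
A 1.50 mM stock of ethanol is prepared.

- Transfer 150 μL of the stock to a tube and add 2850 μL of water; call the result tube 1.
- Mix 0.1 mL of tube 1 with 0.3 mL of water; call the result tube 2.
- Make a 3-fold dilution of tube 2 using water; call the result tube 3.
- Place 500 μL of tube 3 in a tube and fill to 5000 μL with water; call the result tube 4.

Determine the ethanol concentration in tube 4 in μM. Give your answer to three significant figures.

0.625 μM

Step 1: 150 μL + 2850 μL = 3000 μL total → factor 3000/150 = 20
Step 2: 0.1 mL + 0.3 mL = 0.4 mL total → factor 0.4/0.1 = 4
Step 3: 3-fold → factor 3
Step 4: 500 μL brought to 5000 μL → factor 5000/500 = 10
Overall dilution factor = 20 × 4 × 3 × 10 = 2400
Final = 1.50 mM / 2400 = 0.0006250 mM = 0.625 μM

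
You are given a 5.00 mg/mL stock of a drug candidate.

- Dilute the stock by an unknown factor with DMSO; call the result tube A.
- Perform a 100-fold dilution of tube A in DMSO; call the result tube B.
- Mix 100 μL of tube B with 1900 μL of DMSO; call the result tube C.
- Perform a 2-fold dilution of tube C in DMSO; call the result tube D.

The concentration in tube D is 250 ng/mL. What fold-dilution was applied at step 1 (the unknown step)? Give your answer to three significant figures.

Step 1: unknown factor x
Step 2: 100-fold → factor 100
Step 3: 100 μL + 1900 μL = 2000 μL total → factor 2000/100 = 20
Step 4: 2-fold → factor 2
Product of known-step factors = 4000
Overall factor = 5.00 mg/mL / (250 ng/mL) = 20000
x = 20000 / 4000 = 5.00

5.00-fold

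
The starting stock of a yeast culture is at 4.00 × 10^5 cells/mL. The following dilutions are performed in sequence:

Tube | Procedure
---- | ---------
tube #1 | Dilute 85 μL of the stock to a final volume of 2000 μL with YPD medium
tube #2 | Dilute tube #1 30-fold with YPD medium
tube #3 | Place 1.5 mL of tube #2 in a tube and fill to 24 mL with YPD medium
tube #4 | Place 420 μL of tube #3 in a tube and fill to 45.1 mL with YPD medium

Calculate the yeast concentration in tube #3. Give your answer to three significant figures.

35.4 cells/mL

Step 1: 85 μL brought to 2000 μL → factor 2000/85 = 23.529
Step 2: 30-fold → factor 30
Step 3: 1.5 mL brought to 24 mL → factor 24/1.5 = 16
Dilution factor through tube #3 = 23.529 × 30 × 16 = 11294
[tube #3] = 4.00 × 10^5 cells/mL / 11294 = 35.4 cells/mL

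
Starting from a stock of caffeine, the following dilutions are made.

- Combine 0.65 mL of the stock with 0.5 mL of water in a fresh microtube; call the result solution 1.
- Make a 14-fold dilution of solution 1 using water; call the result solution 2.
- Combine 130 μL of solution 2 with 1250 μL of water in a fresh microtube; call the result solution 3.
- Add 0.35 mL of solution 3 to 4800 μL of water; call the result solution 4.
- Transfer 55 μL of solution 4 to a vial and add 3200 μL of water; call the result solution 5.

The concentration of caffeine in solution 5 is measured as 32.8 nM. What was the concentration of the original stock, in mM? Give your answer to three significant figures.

Step 1: 0.65 mL + 0.5 mL = 1.15 mL total → factor 1.15/0.65 = 1.7692
Step 2: 14-fold → factor 14
Step 3: 130 μL + 1250 μL = 1380 μL total → factor 1380/130 = 10.615
Step 4: 0.35 mL + 4800 μL = 5.15 mL total → factor 5.15/0.35 = 14.714
Step 5: 55 μL + 3200 μL = 3255 μL total → factor 3255/55 = 59.182
Overall dilution factor = 1.7692 × 14 × 10.615 × 14.714 × 59.182 = 2.2897 × 10^5
Stock = 32.8 nM × 2.2897 × 10^5 = 7.510 × 10^6 nM = 7.51 mM

7.51 mM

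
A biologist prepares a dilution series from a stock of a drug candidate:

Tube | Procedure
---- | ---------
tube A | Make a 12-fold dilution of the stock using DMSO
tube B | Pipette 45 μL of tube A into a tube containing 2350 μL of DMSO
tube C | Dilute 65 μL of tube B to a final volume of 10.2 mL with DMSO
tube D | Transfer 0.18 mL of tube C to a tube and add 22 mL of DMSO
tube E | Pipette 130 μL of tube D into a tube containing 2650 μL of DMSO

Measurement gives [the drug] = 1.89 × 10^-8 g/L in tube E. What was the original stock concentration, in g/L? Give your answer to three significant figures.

Step 1: 12-fold → factor 12
Step 2: 45 μL + 2350 μL = 2395 μL total → factor 2395/45 = 53.222
Step 3: 65 μL brought to 10.2 mL → factor 10200/65 = 156.92
Step 4: 0.18 mL + 22 mL = 22.18 mL total → factor 22.18/0.18 = 123.22
Step 5: 130 μL + 2650 μL = 2780 μL total → factor 2780/130 = 21.385
Overall dilution factor = 12 × 53.222 × 156.92 × 123.22 × 21.385 = 2.6409 × 10^8
Stock = 1.89 × 10^-8 g/L × 2.6409 × 10^8 = 4.99 g/L

4.99 g/L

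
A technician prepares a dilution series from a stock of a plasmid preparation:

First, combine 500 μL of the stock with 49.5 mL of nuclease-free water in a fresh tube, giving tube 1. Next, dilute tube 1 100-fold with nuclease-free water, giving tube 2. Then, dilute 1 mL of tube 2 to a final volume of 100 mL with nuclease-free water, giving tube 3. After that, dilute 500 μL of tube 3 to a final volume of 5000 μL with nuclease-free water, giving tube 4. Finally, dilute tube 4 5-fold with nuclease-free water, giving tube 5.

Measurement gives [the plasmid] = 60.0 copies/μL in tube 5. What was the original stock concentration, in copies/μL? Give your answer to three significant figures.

3.00 × 10^9 copies/μL

Step 1: 500 μL + 49.5 mL = 50000 μL total → factor 50000/500 = 100
Step 2: 100-fold → factor 100
Step 3: 1 mL brought to 100 mL → factor 100/1 = 100
Step 4: 500 μL brought to 5000 μL → factor 5000/500 = 10
Step 5: 5-fold → factor 5
Overall dilution factor = 100 × 100 × 100 × 10 × 5 = 5 × 10^7
Stock = 60.0 copies/μL × 5 × 10^7 = 3.00 × 10^9 copies/μL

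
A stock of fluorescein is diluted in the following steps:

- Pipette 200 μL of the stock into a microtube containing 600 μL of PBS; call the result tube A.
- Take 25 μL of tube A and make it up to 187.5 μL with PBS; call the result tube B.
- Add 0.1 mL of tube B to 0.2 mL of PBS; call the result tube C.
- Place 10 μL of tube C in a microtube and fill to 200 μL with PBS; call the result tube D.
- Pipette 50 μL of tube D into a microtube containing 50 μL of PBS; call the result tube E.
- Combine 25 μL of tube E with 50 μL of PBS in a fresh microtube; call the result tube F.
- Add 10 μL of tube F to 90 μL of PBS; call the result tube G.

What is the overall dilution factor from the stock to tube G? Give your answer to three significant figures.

1.08 × 10^5

Step 1: 200 μL + 600 μL = 800 μL total → factor 800/200 = 4
Step 2: 25 μL brought to 187.5 μL → factor 187.5/25 = 7.5
Step 3: 0.1 mL + 0.2 mL = 0.3 mL total → factor 0.3/0.1 = 3
Step 4: 10 μL brought to 200 μL → factor 200/10 = 20
Step 5: 50 μL + 50 μL = 100 μL total → factor 100/50 = 2
Step 6: 25 μL + 50 μL = 75 μL total → factor 75/25 = 3
Step 7: 10 μL + 90 μL = 100 μL total → factor 100/10 = 10
Overall dilution factor = 4 × 7.5 × 3 × 20 × 2 × 3 × 10 = 1.08 × 10^5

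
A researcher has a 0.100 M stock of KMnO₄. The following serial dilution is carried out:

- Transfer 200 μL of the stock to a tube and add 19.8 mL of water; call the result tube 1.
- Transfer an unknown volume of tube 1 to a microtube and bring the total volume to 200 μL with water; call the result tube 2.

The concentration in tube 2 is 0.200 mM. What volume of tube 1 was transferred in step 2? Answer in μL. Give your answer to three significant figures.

Step 1: 200 μL + 19.8 mL = 20000 μL total → factor 20000/200 = 100
Step 2: v brought to 200 μL → factor = 200 μL/v
Product of known-step factors = 100
Overall factor = 0.100 M / (0.200 mM) = 500
Step-2 factor = 500 / 100 = 5
v = 200 μL / 5 = 40.0 μL

40.0 μL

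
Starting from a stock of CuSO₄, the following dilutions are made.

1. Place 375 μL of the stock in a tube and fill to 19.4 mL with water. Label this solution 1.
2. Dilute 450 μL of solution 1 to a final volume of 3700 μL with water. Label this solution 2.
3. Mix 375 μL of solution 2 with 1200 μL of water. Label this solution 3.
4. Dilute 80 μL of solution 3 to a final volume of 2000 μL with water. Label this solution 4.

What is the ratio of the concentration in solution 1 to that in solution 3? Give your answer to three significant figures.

Step 1: 375 μL brought to 19.4 mL → factor 19400/375 = 51.733
Step 2: 450 μL brought to 3700 μL → factor 3700/450 = 8.2222
Step 3: 375 μL + 1200 μL = 1575 μL total → factor 1575/375 = 4.2
Dilution factor to solution 1 = 51.733; to solution 3 = 1786.5
[solution 1]/[solution 3] = (factor to solution 3)/(factor to solution 1) = 1786.5/51.733 = 34.5

34.5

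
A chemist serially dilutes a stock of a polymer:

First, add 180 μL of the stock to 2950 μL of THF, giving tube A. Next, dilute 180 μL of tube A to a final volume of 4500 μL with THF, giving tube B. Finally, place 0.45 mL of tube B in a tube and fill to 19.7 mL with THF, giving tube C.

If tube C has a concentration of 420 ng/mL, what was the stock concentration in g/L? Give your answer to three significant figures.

7.99 g/L

Step 1: 180 μL + 2950 μL = 3130 μL total → factor 3130/180 = 17.389
Step 2: 180 μL brought to 4500 μL → factor 4500/180 = 25
Step 3: 0.45 mL brought to 19.7 mL → factor 19.7/0.45 = 43.778
Overall dilution factor = 17.389 × 25 × 43.778 = 19031
Stock = 420 ng/mL × 19031 = 7.993 × 10^6 ng/mL = 7.99 g/L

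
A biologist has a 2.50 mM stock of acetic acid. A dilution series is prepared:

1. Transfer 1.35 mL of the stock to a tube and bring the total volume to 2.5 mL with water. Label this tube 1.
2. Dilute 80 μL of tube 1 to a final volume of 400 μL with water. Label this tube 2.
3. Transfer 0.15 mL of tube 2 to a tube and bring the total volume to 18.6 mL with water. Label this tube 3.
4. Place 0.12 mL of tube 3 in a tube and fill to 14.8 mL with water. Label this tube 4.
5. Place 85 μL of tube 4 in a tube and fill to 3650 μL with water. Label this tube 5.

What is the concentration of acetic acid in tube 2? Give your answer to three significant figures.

Step 1: 1.35 mL brought to 2.5 mL → factor 2.5/1.35 = 1.8519
Step 2: 80 μL brought to 400 μL → factor 400/80 = 5
Dilution factor through tube 2 = 1.8519 × 5 = 9.2593
[tube 2] = 2.50 mM / 9.2593 = 0.270 mM

0.270 mM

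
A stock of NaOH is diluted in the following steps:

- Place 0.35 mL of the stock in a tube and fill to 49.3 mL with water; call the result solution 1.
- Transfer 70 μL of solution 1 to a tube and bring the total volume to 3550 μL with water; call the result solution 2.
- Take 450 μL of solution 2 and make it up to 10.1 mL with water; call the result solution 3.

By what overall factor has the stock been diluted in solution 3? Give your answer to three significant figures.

Step 1: 0.35 mL brought to 49.3 mL → factor 49.3/0.35 = 140.86
Step 2: 70 μL brought to 3550 μL → factor 3550/70 = 50.714
Step 3: 450 μL brought to 10.1 mL → factor 10100/450 = 22.444
Overall dilution factor = 140.86 × 50.714 × 22.444 = 1.6033 × 10^5

1.60 × 10^5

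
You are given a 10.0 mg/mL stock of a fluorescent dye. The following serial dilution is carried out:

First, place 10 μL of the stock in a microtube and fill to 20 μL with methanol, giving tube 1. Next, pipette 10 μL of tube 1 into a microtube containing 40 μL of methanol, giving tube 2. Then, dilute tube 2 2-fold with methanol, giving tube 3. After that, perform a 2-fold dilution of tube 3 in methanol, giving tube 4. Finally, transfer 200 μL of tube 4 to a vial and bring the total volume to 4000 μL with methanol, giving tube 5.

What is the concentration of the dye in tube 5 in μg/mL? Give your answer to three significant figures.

Step 1: 10 μL brought to 20 μL → factor 20/10 = 2
Step 2: 10 μL + 40 μL = 50 μL total → factor 50/10 = 5
Step 3: 2-fold → factor 2
Step 4: 2-fold → factor 2
Step 5: 200 μL brought to 4000 μL → factor 4000/200 = 20
Overall dilution factor = 2 × 5 × 2 × 2 × 20 = 800
Final = 10.0 mg/mL / 800 = 0.01250 mg/mL = 12.5 μg/mL

12.5 μg/mL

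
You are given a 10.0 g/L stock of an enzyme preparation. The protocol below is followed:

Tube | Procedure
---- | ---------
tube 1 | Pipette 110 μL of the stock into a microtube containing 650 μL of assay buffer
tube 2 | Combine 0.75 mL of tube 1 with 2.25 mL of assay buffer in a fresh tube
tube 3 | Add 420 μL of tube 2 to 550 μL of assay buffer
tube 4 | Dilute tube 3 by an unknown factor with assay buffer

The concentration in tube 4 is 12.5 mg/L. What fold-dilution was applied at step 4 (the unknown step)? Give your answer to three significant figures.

12.5-fold

Step 1: 110 μL + 650 μL = 760 μL total → factor 760/110 = 6.9091
Step 2: 0.75 mL + 2.25 mL = 3 mL total → factor 3/0.75 = 4
Step 3: 420 μL + 550 μL = 970 μL total → factor 970/420 = 2.3095
Step 4: unknown factor x
Product of known-step factors = 63.827
Overall factor = 10.0 g/L / (12.5 mg/L) = 800
x = 800 / 63.827 = 12.5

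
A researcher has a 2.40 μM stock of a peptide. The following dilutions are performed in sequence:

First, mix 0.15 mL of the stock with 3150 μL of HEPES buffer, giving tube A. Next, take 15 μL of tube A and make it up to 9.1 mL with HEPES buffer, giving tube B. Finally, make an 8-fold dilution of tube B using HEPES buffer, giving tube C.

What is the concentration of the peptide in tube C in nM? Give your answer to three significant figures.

0.0225 nM

Step 1: 0.15 mL + 3150 μL = 3.3 mL total → factor 3.3/0.15 = 22
Step 2: 15 μL brought to 9.1 mL → factor 9100/15 = 606.67
Step 3: 8-fold → factor 8
Overall dilution factor = 22 × 606.67 × 8 = 1.0677 × 10^5
Final = 2.40 μM / 1.0677 × 10^5 = 2.248 × 10^-5 μM = 0.0225 nM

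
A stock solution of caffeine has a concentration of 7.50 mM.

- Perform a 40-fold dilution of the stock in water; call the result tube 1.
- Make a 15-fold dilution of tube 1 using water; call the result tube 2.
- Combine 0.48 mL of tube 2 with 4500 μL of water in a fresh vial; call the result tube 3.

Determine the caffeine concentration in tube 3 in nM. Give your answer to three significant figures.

1.20 × 10^3 nM

Step 1: 40-fold → factor 40
Step 2: 15-fold → factor 15
Step 3: 0.48 mL + 4500 μL = 4.98 mL total → factor 4.98/0.48 = 10.375
Overall dilution factor = 40 × 15 × 10.375 = 6225
Final = 7.50 mM / 6225 = 0.001205 mM = 1.20 × 10^3 nM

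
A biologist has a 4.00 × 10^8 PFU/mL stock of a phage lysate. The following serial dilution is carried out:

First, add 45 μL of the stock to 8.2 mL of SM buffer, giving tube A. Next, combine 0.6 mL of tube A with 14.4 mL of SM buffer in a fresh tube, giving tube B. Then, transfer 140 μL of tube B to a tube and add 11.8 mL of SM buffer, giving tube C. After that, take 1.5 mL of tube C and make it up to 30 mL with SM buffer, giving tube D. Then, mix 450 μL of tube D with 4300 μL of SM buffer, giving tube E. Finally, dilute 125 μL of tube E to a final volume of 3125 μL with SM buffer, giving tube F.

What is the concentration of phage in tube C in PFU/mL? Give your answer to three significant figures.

Step 1: 45 μL + 8.2 mL = 8245 μL total → factor 8245/45 = 183.22
Step 2: 0.6 mL + 14.4 mL = 15 mL total → factor 15/0.6 = 25
Step 3: 140 μL + 11.8 mL = 11940 μL total → factor 11940/140 = 85.286
Dilution factor through tube C = 183.22 × 25 × 85.286 = 3.9066 × 10^5
[tube C] = 4.00 × 10^8 PFU/mL / 3.9066 × 10^5 = 1.02 × 10^3 PFU/mL

1.02 × 10^3 PFU/mL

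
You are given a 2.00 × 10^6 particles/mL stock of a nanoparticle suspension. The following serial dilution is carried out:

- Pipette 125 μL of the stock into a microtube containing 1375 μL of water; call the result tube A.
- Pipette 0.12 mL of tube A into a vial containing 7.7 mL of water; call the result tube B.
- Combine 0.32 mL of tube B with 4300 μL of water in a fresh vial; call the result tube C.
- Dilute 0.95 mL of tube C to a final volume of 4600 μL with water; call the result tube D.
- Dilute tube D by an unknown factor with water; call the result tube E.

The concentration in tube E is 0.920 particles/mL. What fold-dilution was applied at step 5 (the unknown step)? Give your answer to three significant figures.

39.8-fold

Step 1: 125 μL + 1375 μL = 1500 μL total → factor 1500/125 = 12
Step 2: 0.12 mL + 7.7 mL = 7.82 mL total → factor 7.82/0.12 = 65.167
Step 3: 0.32 mL + 4300 μL = 4.62 mL total → factor 4.62/0.32 = 14.438
Step 4: 0.95 mL brought to 4600 μL → factor 4.6/0.95 = 4.8421
Step 5: unknown factor x
Product of known-step factors = 54668
Overall factor = 2.00 × 10^6 particles/mL / (0.920 particles/mL) = 2.1739 × 10^6
x = 2.1739 × 10^6 / 54668 = 39.8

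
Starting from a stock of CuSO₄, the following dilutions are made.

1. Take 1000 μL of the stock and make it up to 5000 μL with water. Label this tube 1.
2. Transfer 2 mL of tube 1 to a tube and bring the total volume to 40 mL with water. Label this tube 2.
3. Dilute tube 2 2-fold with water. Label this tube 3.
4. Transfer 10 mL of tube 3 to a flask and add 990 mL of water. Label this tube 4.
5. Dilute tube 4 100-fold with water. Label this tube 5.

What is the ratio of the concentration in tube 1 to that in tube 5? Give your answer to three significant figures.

4.00 × 10^5

Step 1: 1000 μL brought to 5000 μL → factor 5000/1000 = 5
Step 2: 2 mL brought to 40 mL → factor 40/2 = 20
Step 3: 2-fold → factor 2
Step 4: 10 mL + 990 mL = 1000 mL total → factor 1000/10 = 100
Step 5: 100-fold → factor 100
Dilution factor to tube 1 = 5; to tube 5 = 2 × 10^6
[tube 1]/[tube 5] = (factor to tube 5)/(factor to tube 1) = 2 × 10^6/5 = 4.00 × 10^5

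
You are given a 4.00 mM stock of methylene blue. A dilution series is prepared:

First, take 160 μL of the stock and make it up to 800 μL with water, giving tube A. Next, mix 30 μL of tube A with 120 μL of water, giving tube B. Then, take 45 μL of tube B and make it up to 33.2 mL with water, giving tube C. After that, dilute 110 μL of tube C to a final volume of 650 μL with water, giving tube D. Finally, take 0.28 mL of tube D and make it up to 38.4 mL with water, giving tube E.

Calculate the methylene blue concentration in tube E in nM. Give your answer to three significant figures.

Step 1: 160 μL brought to 800 μL → factor 800/160 = 5
Step 2: 30 μL + 120 μL = 150 μL total → factor 150/30 = 5
Step 3: 45 μL brought to 33.2 mL → factor 33200/45 = 737.78
Step 4: 110 μL brought to 650 μL → factor 650/110 = 5.9091
Step 5: 0.28 mL brought to 38.4 mL → factor 38.4/0.28 = 137.14
Dilution factor through tube E = 5 × 5 × 737.78 × 5.9091 × 137.14 = 1.4947 × 10^7
[tube E] = 4.00 mM / 1.4947 × 10^7 = 2.676 × 10^-7 mM = 0.268 nM

0.268 nM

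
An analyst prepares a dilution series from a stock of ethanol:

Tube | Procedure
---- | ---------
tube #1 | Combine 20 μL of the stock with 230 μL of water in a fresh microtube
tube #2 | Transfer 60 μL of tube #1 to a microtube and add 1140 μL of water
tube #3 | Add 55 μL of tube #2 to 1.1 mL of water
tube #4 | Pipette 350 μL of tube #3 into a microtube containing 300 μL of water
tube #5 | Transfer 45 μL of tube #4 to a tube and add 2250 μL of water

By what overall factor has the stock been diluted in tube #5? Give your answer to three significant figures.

Step 1: 20 μL + 230 μL = 250 μL total → factor 250/20 = 12.5
Step 2: 60 μL + 1140 μL = 1200 μL total → factor 1200/60 = 20
Step 3: 55 μL + 1.1 mL = 1155 μL total → factor 1155/55 = 21
Step 4: 350 μL + 300 μL = 650 μL total → factor 650/350 = 1.8571
Step 5: 45 μL + 2250 μL = 2295 μL total → factor 2295/45 = 51
Overall dilution factor = 12.5 × 20 × 21 × 1.8571 × 51 = 4.9725 × 10^5

4.97 × 10^5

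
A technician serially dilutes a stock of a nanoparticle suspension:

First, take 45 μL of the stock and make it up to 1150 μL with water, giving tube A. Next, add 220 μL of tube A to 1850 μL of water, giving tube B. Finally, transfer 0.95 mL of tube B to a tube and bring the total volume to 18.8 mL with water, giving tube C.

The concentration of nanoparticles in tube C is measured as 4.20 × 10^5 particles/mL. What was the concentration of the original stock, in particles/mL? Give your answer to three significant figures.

2.00 × 10^9 particles/mL

Step 1: 45 μL brought to 1150 μL → factor 1150/45 = 25.556
Step 2: 220 μL + 1850 μL = 2070 μL total → factor 2070/220 = 9.4091
Step 3: 0.95 mL brought to 18.8 mL → factor 18.8/0.95 = 19.789
Overall dilution factor = 25.556 × 9.4091 × 19.789 = 4758.5
Stock = 4.20 × 10^5 particles/mL × 4758.5 = 2.00 × 10^9 particles/mL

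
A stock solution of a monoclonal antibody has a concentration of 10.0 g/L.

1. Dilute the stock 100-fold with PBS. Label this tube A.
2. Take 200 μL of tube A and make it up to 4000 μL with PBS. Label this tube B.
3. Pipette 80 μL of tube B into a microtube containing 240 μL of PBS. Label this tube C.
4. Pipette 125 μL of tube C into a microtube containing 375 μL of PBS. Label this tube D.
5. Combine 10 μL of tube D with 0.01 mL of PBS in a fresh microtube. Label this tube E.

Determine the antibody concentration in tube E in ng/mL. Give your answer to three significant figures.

156 ng/mL

Step 1: 100-fold → factor 100
Step 2: 200 μL brought to 4000 μL → factor 4000/200 = 20
Step 3: 80 μL + 240 μL = 320 μL total → factor 320/80 = 4
Step 4: 125 μL + 375 μL = 500 μL total → factor 500/125 = 4
Step 5: 10 μL + 0.01 mL = 20 μL total → factor 20/10 = 2
Overall dilution factor = 100 × 20 × 4 × 4 × 2 = 64000
Final = 10.0 g/L / 64000 = 0.0001563 g/L = 156 ng/mL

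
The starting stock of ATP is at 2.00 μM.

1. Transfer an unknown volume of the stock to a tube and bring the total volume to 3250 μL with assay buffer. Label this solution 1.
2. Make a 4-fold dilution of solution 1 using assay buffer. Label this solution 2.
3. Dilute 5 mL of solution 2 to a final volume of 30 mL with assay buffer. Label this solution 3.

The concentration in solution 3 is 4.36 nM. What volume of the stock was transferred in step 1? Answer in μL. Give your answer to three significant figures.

170 μL

Step 1: v brought to 3250 μL → factor = 3250 μL/v
Step 2: 4-fold → factor 4
Step 3: 5 mL brought to 30 mL → factor 30/5 = 6
Product of known-step factors = 24
Overall factor = 2.00 μM / (4.36 nM) = 458.72
Step-1 factor = 458.72 / 24 = 19.113
v = 3250 μL / 19.113 = 170 μL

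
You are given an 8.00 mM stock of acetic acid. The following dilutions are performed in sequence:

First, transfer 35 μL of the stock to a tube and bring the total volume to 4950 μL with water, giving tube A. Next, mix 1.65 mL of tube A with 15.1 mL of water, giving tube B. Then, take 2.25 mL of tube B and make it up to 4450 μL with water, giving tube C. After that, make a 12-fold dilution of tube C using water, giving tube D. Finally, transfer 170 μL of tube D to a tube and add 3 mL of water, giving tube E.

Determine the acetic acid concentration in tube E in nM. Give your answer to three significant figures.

12.6 nM

Step 1: 35 μL brought to 4950 μL → factor 4950/35 = 141.43
Step 2: 1.65 mL + 15.1 mL = 16.75 mL total → factor 16.75/1.65 = 10.152
Step 3: 2.25 mL brought to 4450 μL → factor 4.45/2.25 = 1.9778
Step 4: 12-fold → factor 12
Step 5: 170 μL + 3 mL = 3170 μL total → factor 3170/170 = 18.647
Overall dilution factor = 141.43 × 10.152 × 1.9778 × 12 × 18.647 = 6.3539 × 10^5
Final = 8.00 mM / 6.3539 × 10^5 = 1.259 × 10^-5 mM = 12.6 nM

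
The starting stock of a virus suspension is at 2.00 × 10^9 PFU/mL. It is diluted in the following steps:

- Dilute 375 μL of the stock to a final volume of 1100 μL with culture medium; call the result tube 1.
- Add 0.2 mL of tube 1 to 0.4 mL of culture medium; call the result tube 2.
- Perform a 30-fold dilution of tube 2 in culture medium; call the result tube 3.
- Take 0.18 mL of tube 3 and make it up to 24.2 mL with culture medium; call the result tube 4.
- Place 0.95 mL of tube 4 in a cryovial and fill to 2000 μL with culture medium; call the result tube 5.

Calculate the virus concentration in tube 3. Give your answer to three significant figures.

Step 1: 375 μL brought to 1100 μL → factor 1100/375 = 2.9333
Step 2: 0.2 mL + 0.4 mL = 0.6 mL total → factor 0.6/0.2 = 3
Step 3: 30-fold → factor 30
Dilution factor through tube 3 = 2.9333 × 3 × 30 = 264
[tube 3] = 2.00 × 10^9 PFU/mL / 264 = 7.58 × 10^6 PFU/mL

7.58 × 10^6 PFU/mL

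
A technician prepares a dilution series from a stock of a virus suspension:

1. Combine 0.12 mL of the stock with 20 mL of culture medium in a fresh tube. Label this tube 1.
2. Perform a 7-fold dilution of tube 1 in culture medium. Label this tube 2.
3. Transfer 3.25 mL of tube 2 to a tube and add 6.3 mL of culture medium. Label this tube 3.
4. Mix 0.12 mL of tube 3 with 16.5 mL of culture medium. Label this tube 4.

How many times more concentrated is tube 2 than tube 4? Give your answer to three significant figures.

407

Step 1: 0.12 mL + 20 mL = 20.12 mL total → factor 20.12/0.12 = 167.67
Step 2: 7-fold → factor 7
Step 3: 3.25 mL + 6.3 mL = 9.55 mL total → factor 9.55/3.25 = 2.9385
Step 4: 0.12 mL + 16.5 mL = 16.62 mL total → factor 16.62/0.12 = 138.5
Dilution factor to tube 2 = 1173.7; to tube 4 = 4.7766 × 10^5
[tube 2]/[tube 4] = (factor to tube 4)/(factor to tube 2) = 4.7766 × 10^5/1173.7 = 407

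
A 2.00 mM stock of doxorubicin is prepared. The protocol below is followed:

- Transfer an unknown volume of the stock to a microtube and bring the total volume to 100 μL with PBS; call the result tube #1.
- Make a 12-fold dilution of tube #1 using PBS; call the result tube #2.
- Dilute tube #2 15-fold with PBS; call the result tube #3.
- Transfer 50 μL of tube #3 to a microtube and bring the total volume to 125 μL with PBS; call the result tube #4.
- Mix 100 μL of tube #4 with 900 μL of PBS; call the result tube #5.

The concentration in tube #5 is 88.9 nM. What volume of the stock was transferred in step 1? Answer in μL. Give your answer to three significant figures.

20.0 μL

Step 1: v brought to 100 μL → factor = 100 μL/v
Step 2: 12-fold → factor 12
Step 3: 15-fold → factor 15
Step 4: 50 μL brought to 125 μL → factor 125/50 = 2.5
Step 5: 100 μL + 900 μL = 1000 μL total → factor 1000/100 = 10
Product of known-step factors = 4500
Overall factor = 2.00 mM / (88.9 nM) = 22497
Step-1 factor = 22497 / 4500 = 4.9994
v = 100 μL / 4.9994 = 20.0 μL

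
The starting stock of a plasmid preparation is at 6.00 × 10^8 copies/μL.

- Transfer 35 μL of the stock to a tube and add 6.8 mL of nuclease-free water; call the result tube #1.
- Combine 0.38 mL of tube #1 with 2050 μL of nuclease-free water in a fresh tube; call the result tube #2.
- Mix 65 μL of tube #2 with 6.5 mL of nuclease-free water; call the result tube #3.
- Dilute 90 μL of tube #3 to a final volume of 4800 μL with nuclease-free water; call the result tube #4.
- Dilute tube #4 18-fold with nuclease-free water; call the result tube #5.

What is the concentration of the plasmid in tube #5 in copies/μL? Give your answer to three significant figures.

4.96 copies/μL

Step 1: 35 μL + 6.8 mL = 6835 μL total → factor 6835/35 = 195.29
Step 2: 0.38 mL + 2050 μL = 2.43 mL total → factor 2.43/0.38 = 6.3947
Step 3: 65 μL + 6.5 mL = 6565 μL total → factor 6565/65 = 101
Step 4: 90 μL brought to 4800 μL → factor 4800/90 = 53.333
Step 5: 18-fold → factor 18
Overall dilution factor = 195.29 × 6.3947 × 101 × 53.333 × 18 = 1.2108 × 10^8
Final = 6.00 × 10^8 copies/μL / 1.2108 × 10^8 = 4.96 copies/μL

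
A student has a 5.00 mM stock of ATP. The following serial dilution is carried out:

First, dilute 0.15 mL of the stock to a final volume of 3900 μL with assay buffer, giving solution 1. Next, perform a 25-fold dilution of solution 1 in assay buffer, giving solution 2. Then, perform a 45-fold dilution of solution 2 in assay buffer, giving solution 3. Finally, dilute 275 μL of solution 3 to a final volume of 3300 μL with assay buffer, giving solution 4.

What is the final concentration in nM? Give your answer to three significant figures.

Step 1: 0.15 mL brought to 3900 μL → factor 3.9/0.15 = 26
Step 2: 25-fold → factor 25
Step 3: 45-fold → factor 45
Step 4: 275 μL brought to 3300 μL → factor 3300/275 = 12
Overall dilution factor = 26 × 25 × 45 × 12 = 3.51 × 10^5
Final = 5.00 mM / 3.51 × 10^5 = 1.425 × 10^-5 mM = 14.2 nM

14.2 nM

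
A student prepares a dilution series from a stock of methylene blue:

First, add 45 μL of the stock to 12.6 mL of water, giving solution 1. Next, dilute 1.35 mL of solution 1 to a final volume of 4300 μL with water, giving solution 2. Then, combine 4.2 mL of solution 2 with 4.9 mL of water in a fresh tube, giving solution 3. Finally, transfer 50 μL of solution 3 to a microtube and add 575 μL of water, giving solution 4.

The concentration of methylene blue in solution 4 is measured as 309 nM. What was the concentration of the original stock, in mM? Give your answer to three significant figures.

Step 1: 45 μL + 12.6 mL = 12645 μL total → factor 12645/45 = 281
Step 2: 1.35 mL brought to 4300 μL → factor 4.3/1.35 = 3.1852
Step 3: 4.2 mL + 4.9 mL = 9.1 mL total → factor 9.1/4.2 = 2.1667
Step 4: 50 μL + 575 μL = 625 μL total → factor 625/50 = 12.5
Overall dilution factor = 281 × 3.1852 × 2.1667 × 12.5 = 24241
Stock = 309 nM × 24241 = 7.490 × 10^6 nM = 7.49 mM

7.49 mM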